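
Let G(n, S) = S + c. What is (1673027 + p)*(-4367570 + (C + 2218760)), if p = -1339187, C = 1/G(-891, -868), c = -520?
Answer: -248923479532260/347 ≈ -7.1736e+11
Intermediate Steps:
G(n, S) = -520 + S (G(n, S) = S - 520 = -520 + S)
C = -1/1388 (C = 1/(-520 - 868) = 1/(-1388) = -1/1388 ≈ -0.00072046)
(1673027 + p)*(-4367570 + (C + 2218760)) = (1673027 - 1339187)*(-4367570 + (-1/1388 + 2218760)) = 333840*(-4367570 + 3079638879/1388) = 333840*(-2982548281/1388) = -248923479532260/347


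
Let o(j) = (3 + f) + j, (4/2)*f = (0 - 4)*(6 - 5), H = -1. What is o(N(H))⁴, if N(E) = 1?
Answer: 16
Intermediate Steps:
f = -2 (f = ((0 - 4)*(6 - 5))/2 = (-4*1)/2 = (½)*(-4) = -2)
o(j) = 1 + j (o(j) = (3 - 2) + j = 1 + j)
o(N(H))⁴ = (1 + 1)⁴ = 2⁴ = 16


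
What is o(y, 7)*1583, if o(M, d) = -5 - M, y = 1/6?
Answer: -49073/6 ≈ -8178.8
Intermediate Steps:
y = ⅙ ≈ 0.16667
o(y, 7)*1583 = (-5 - 1*⅙)*1583 = (-5 - ⅙)*1583 = -31/6*1583 = -49073/6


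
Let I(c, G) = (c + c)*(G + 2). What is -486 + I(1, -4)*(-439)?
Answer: 1270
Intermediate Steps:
I(c, G) = 2*c*(2 + G) (I(c, G) = (2*c)*(2 + G) = 2*c*(2 + G))
-486 + I(1, -4)*(-439) = -486 + (2*1*(2 - 4))*(-439) = -486 + (2*1*(-2))*(-439) = -486 - 4*(-439) = -486 + 1756 = 1270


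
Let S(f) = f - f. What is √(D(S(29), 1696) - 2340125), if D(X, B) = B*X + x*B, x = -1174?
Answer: I*√4331229 ≈ 2081.2*I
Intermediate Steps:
S(f) = 0
D(X, B) = -1174*B + B*X (D(X, B) = B*X - 1174*B = -1174*B + B*X)
√(D(S(29), 1696) - 2340125) = √(1696*(-1174 + 0) - 2340125) = √(1696*(-1174) - 2340125) = √(-1991104 - 2340125) = √(-4331229) = I*√4331229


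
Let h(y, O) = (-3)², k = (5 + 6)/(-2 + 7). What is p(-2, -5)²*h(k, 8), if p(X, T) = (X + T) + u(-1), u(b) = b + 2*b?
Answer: 900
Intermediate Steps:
u(b) = 3*b
k = 11/5 ≈ 2.2000
h(y, O) = 9
p(X, T) = -3 + T + X (p(X, T) = (X + T) + 3*(-1) = (T + X) - 3 = -3 + T + X)
p(-2, -5)²*h(k, 8) = (-3 - 5 - 2)²*9 = (-10)²*9 = 100*9 = 900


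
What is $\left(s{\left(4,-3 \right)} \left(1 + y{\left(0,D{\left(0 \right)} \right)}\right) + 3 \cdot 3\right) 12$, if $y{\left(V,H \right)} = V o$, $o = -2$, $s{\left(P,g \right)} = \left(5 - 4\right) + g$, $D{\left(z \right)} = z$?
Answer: $84$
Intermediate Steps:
$s{\left(P,g \right)} = 1 + g$
$y{\left(V,H \right)} = - 2 V$ ($y{\left(V,H \right)} = V \left(-2\right) = - 2 V$)
$\left(s{\left(4,-3 \right)} \left(1 + y{\left(0,D{\left(0 \right)} \right)}\right) + 3 \cdot 3\right) 12 = \left(\left(1 - 3\right) \left(1 - 0\right) + 3 \cdot 3\right) 12 = \left(- 2 \left(1 + 0\right) + 9\right) 12 = \left(\left(-2\right) 1 + 9\right) 12 = \left(-2 + 9\right) 12 = 7 \cdot 12 = 84$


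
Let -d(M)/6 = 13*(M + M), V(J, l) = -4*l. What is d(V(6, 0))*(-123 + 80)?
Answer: 0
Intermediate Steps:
d(M) = -156*M (d(M) = -78*(M + M) = -78*2*M = -156*M)
d(V(6, 0))*(-123 + 80) = (-(-624)*0)*(-123 + 80) = -156*0*(-43) = 0*(-43) = 0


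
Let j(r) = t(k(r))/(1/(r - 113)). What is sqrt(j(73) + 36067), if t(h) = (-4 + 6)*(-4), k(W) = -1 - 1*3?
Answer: 3*sqrt(4043) ≈ 190.75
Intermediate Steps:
k(W) = -4 (k(W) = -1 - 3 = -4)
t(h) = -8 (t(h) = 2*(-4) = -8)
j(r) = 904 - 8*r (j(r) = -(-904 + 8*r) = -8*(-113 + r) = 904 - 8*r)
sqrt(j(73) + 36067) = sqrt((904 - 8*73) + 36067) = sqrt((904 - 584) + 36067) = sqrt(320 + 36067) = sqrt(36387) = 3*sqrt(4043)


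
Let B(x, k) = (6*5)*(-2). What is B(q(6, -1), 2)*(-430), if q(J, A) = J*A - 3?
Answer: 25800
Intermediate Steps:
q(J, A) = -3 + A*J (q(J, A) = A*J - 3 = -3 + A*J)
B(x, k) = -60 (B(x, k) = 30*(-2) = -60)
B(q(6, -1), 2)*(-430) = -60*(-430) = 25800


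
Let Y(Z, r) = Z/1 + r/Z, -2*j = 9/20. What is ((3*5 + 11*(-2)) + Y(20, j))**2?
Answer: 107972881/640000 ≈ 168.71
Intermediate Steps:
j = -9/40 (j = -9/(2*20) = -1/2*9/20 = -9/40 ≈ -0.22500)
Y(Z, r) = Z + r/Z (Y(Z, r) = Z*1 + r/Z = Z + r/Z)
((3*5 + 11*(-2)) + Y(20, j))**2 = ((3*5 + 11*(-2)) + (20 - 9/40/20))**2 = ((15 - 22) + (20 - 9/40*1/20))**2 = (-7 + (20 - 9/800))**2 = (-7 + 15991/800)**2 = (10391/800)**2 = 107972881/640000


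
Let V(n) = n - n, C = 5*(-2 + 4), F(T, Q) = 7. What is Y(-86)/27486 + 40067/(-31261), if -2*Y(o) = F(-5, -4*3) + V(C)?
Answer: -2202781951/1718479692 ≈ -1.2818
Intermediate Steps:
C = 10 (C = 5*2 = 10)
V(n) = 0
Y(o) = -7/2 (Y(o) = -(7 + 0)/2 = -½*7 = -7/2)
Y(-86)/27486 + 40067/(-31261) = -7/2/27486 + 40067/(-31261) = -7/2*1/27486 + 40067*(-1/31261) = -7/54972 - 40067/31261 = -2202781951/1718479692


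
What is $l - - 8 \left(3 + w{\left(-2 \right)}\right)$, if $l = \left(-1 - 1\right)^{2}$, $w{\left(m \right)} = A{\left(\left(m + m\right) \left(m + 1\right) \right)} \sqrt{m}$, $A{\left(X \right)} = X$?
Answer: $28 + 32 i \sqrt{2} \approx 28.0 + 45.255 i$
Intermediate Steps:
$w{\left(m \right)} = 2 m^{\frac{3}{2}} \left(1 + m\right)$ ($w{\left(m \right)} = \left(m + m\right) \left(m + 1\right) \sqrt{m} = 2 m \left(1 + m\right) \sqrt{m} = 2 m^{\frac{3}{2}} \left(1 + m\right)$)
$l = 4$ ($l = \left(-2\right)^{2} = 4$)
$l - - 8 \left(3 + w{\left(-2 \right)}\right) = 4 - - 8 \left(3 + 2 \left(-2\right)^{\frac{3}{2}} \left(1 - 2\right)\right) = 4 - - 8 \left(3 + 2 \left(- 2 i \sqrt{2}\right) \left(-1\right)\right) = 4 - - 8 \left(3 + 4 i \sqrt{2}\right) = 4 - \left(-24 - 32 i \sqrt{2}\right) = 4 + \left(24 + 32 i \sqrt{2}\right) = 28 + 32 i \sqrt{2}$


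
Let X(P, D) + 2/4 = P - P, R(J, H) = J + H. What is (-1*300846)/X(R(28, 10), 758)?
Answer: 601692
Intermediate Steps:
R(J, H) = H + J
X(P, D) = -½ (X(P, D) = -½ + (P - P) = -½ + 0 = -½)
(-1*300846)/X(R(28, 10), 758) = (-1*300846)/(-½) = -300846*(-2) = 601692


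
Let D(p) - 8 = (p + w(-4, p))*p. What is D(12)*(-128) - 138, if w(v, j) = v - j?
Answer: 4982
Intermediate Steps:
D(p) = 8 - 4*p (D(p) = 8 + (p + (-4 - p))*p = 8 - 4*p)
D(12)*(-128) - 138 = (8 - 4*12)*(-128) - 138 = (8 - 48)*(-128) - 138 = -40*(-128) - 138 = 5120 - 138 = 4982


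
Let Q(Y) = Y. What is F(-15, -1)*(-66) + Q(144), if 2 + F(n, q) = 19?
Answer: -978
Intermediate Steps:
F(n, q) = 17 (F(n, q) = -2 + 19 = 17)
F(-15, -1)*(-66) + Q(144) = 17*(-66) + 144 = -1122 + 144 = -978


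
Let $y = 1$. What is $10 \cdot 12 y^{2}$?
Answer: $120$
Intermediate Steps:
$10 \cdot 12 y^{2} = 10 \cdot 12 \cdot 1^{2} = 120 \cdot 1 = 120$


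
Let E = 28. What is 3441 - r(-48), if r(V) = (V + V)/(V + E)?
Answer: 17181/5 ≈ 3436.2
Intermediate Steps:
r(V) = 2*V/(28 + V) (r(V) = (V + V)/(V + 28) = (2*V)/(28 + V) = 2*V/(28 + V))
3441 - r(-48) = 3441 - 2*(-48)/(28 - 48) = 3441 - 2*(-48)/(-20) = 3441 - 2*(-48)*(-1)/20 = 3441 - 1*24/5 = 3441 - 24/5 = 17181/5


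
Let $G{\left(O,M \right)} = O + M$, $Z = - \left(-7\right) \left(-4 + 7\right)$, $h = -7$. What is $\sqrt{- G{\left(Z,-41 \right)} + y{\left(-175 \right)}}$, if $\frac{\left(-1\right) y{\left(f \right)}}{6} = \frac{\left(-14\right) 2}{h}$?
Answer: $2 i \approx 2.0 i$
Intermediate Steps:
$y{\left(f \right)} = -24$ ($y{\left(f \right)} = - 6 \frac{\left(-14\right) 2}{-7} = - 6 \left(\left(-28\right) \left(- \frac{1}{7}\right)\right) = \left(-6\right) 4 = -24$)
$Z = 21$ ($Z = - \left(-7\right) 3 = \left(-1\right) \left(-21\right) = 21$)
$G{\left(O,M \right)} = M + O$
$\sqrt{- G{\left(Z,-41 \right)} + y{\left(-175 \right)}} = \sqrt{- (-41 + 21) - 24} = \sqrt{\left(-1\right) \left(-20\right) - 24} = \sqrt{20 - 24} = \sqrt{-4} = 2 i$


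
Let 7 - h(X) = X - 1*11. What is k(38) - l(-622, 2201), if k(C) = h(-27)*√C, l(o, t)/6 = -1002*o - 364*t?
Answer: 1067520 + 45*√38 ≈ 1.0678e+6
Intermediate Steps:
l(o, t) = -6012*o - 2184*t (l(o, t) = 6*(-1002*o - 364*t) = -6012*o - 2184*t)
h(X) = 18 - X (h(X) = 7 - (X - 1*11) = 7 - (X - 11) = 7 - (-11 + X) = 7 + (11 - X) = 18 - X)
k(C) = 45*√C (k(C) = (18 - 1*(-27))*√C = (18 + 27)*√C = 45*√C)
k(38) - l(-622, 2201) = 45*√38 - (-6012*(-622) - 2184*2201) = 45*√38 - (3739464 - 4806984) = 45*√38 - 1*(-1067520) = 45*√38 + 1067520 = 1067520 + 45*√38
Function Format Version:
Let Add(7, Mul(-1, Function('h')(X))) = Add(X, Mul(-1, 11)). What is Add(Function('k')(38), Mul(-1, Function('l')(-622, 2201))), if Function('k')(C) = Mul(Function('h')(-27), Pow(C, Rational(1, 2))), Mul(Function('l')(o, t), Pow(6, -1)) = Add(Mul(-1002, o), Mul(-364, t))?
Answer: Add(1067520, Mul(45, Pow(38, Rational(1, 2)))) ≈ 1.0678e+6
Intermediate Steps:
Function('l')(o, t) = Add(Mul(-6012, o), Mul(-2184, t)) (Function('l')(o, t) = Mul(6, Add(Mul(-1002, o), Mul(-364, t))) = Add(Mul(-6012, o), Mul(-2184, t)))
Function('h')(X) = Add(18, Mul(-1, X)) (Function('h')(X) = Add(7, Mul(-1, Add(X, Mul(-1, 11)))) = Add(7, Mul(-1, Add(X, -11))) = Add(7, Mul(-1, Add(-11, X))) = Add(7, Add(11, Mul(-1, X))) = Add(18, Mul(-1, X)))
Function('k')(C) = Mul(45, Pow(C, Rational(1, 2))) (Function('k')(C) = Mul(Add(18, Mul(-1, -27)), Pow(C, Rational(1, 2))) = Mul(Add(18, 27), Pow(C, Rational(1, 2))) = Mul(45, Pow(C, Rational(1, 2))))
Add(Function('k')(38), Mul(-1, Function('l')(-622, 2201))) = Add(Mul(45, Pow(38, Rational(1, 2))), Mul(-1, Add(Mul(-6012, -622), Mul(-2184, 2201)))) = Add(Mul(45, Pow(38, Rational(1, 2))), Mul(-1, Add(3739464, -4806984))) = Add(Mul(45, Pow(38, Rational(1, 2))), Mul(-1, -1067520)) = Add(Mul(45, Pow(38, Rational(1, 2))), 1067520) = Add(1067520, Mul(45, Pow(38, Rational(1, 2))))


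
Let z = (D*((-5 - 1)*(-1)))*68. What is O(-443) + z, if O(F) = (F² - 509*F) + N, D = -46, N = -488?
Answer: 402480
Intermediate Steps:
z = -18768 (z = -46*(-5 - 1)*(-1)*68 = -(-276)*(-1)*68 = -46*6*68 = -276*68 = -18768)
O(F) = -488 + F² - 509*F (O(F) = (F² - 509*F) - 488 = -488 + F² - 509*F)
O(-443) + z = (-488 + (-443)² - 509*(-443)) - 18768 = (-488 + 196249 + 225487) - 18768 = 421248 - 18768 = 402480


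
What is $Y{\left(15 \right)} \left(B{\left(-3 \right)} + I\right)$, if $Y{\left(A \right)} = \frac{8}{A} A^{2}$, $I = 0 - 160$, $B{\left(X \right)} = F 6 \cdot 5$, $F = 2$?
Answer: $-12000$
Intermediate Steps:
$B{\left(X \right)} = 60$ ($B{\left(X \right)} = 2 \cdot 6 \cdot 5 = 12 \cdot 5 = 60$)
$I = -160$
$Y{\left(A \right)} = 8 A$
$Y{\left(15 \right)} \left(B{\left(-3 \right)} + I\right) = 8 \cdot 15 \left(60 - 160\right) = 120 \left(-100\right) = -12000$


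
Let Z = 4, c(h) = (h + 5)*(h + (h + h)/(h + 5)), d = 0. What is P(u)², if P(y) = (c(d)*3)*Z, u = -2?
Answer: 0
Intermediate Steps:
c(h) = (5 + h)*(h + 2*h/(5 + h)) (c(h) = (5 + h)*(h + (2*h)/(5 + h)) = (5 + h)*(h + 2*h/(5 + h)))
P(y) = 0 (P(y) = ((0*(7 + 0))*3)*4 = ((0*7)*3)*4 = (0*3)*4 = 0*4 = 0)
P(u)² = 0² = 0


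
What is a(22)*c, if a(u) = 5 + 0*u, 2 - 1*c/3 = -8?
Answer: 150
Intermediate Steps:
c = 30 (c = 6 - 3*(-8) = 6 + 24 = 30)
a(u) = 5 (a(u) = 5 + 0 = 5)
a(22)*c = 5*30 = 150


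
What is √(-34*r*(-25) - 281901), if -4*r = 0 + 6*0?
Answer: I*√281901 ≈ 530.94*I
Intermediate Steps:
r = 0 (r = -(0 + 6*0)/4 = -(0 + 0)/4 = -¼*0 = 0)
√(-34*r*(-25) - 281901) = √(-34*0*(-25) - 281901) = √(0*(-25) - 281901) = √(0 - 281901) = √(-281901) = I*√281901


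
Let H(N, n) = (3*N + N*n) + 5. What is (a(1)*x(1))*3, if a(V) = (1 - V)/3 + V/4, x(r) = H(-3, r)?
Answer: -21/4 ≈ -5.2500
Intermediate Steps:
H(N, n) = 5 + 3*N + N*n
x(r) = -4 - 3*r (x(r) = 5 + 3*(-3) - 3*r = 5 - 9 - 3*r = -4 - 3*r)
a(V) = 1/3 - V/12 (a(V) = (1 - V)*(1/3) + V*(1/4) = (1/3 - V/3) + V/4 = 1/3 - V/12)
(a(1)*x(1))*3 = ((1/3 - 1/12*1)*(-4 - 3*1))*3 = ((1/3 - 1/12)*(-4 - 3))*3 = ((1/4)*(-7))*3 = -7/4*3 = -21/4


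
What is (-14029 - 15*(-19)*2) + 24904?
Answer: 11445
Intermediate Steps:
(-14029 - 15*(-19)*2) + 24904 = (-14029 + 285*2) + 24904 = (-14029 + 570) + 24904 = -13459 + 24904 = 11445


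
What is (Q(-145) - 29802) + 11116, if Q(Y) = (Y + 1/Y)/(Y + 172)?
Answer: -73176716/3915 ≈ -18691.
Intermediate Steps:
Q(Y) = (Y + 1/Y)/(172 + Y)
(Q(-145) - 29802) + 11116 = ((1 + (-145)²)/((-145)*(172 - 145)) - 29802) + 11116 = (-1/145*(1 + 21025)/27 - 29802) + 11116 = (-1/145*1/27*21026 - 29802) + 11116 = (-21026/3915 - 29802) + 11116 = -116695856/3915 + 11116 = -73176716/3915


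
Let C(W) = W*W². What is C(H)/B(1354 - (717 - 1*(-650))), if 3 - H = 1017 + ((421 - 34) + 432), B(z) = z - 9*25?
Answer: 6158676537/238 ≈ 2.5877e+7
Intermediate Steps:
B(z) = -225 + z (B(z) = z - 225 = -225 + z)
H = -1833 (H = 3 - (1017 + ((421 - 34) + 432)) = 3 - (1017 + (387 + 432)) = 3 - (1017 + 819) = 3 - 1*1836 = 3 - 1836 = -1833)
C(W) = W³
C(H)/B(1354 - (717 - 1*(-650))) = (-1833)³/(-225 + (1354 - (717 - 1*(-650)))) = -6158676537/(-225 + (1354 - (717 + 650))) = -6158676537/(-225 + (1354 - 1*1367)) = -6158676537/(-225 + (1354 - 1367)) = -6158676537/(-225 - 13) = -6158676537/(-238) = -6158676537*(-1/238) = 6158676537/238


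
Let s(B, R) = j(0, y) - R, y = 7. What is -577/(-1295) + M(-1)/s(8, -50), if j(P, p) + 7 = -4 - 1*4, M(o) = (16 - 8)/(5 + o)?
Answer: 93/185 ≈ 0.50270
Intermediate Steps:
M(o) = 8/(5 + o)
j(P, p) = -15 (j(P, p) = -7 + (-4 - 1*4) = -7 + (-4 - 4) = -7 - 8 = -15)
s(B, R) = -15 - R
-577/(-1295) + M(-1)/s(8, -50) = -577/(-1295) + (8/(5 - 1))/(-15 - 1*(-50)) = -577*(-1/1295) + (8/4)/(-15 + 50) = 577/1295 + (8*(¼))/35 = 577/1295 + 2*(1/35) = 577/1295 + 2/35 = 93/185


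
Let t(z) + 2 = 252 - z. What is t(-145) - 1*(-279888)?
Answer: 280283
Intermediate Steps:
t(z) = 250 - z (t(z) = -2 + (252 - z) = 250 - z)
t(-145) - 1*(-279888) = (250 - 1*(-145)) - 1*(-279888) = (250 + 145) + 279888 = 395 + 279888 = 280283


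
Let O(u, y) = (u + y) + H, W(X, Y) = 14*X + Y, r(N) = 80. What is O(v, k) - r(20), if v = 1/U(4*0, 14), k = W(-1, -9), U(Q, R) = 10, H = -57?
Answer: -1599/10 ≈ -159.90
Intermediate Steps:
W(X, Y) = Y + 14*X
k = -23 (k = -9 + 14*(-1) = -9 - 14 = -23)
v = 1/10 ≈ 0.10000
O(u, y) = -57 + u + y (O(u, y) = (u + y) - 57 = -57 + u + y)
O(v, k) - r(20) = (-57 + 1/10 - 23) - 1*80 = -799/10 - 80 = -1599/10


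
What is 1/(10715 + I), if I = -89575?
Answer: -1/78860 ≈ -1.2681e-5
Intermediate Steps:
1/(10715 + I) = 1/(10715 - 89575) = 1/(-78860) = -1/78860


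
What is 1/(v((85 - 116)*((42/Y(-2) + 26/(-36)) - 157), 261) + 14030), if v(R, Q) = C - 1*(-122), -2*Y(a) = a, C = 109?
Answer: 1/14261 ≈ 7.0121e-5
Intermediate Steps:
Y(a) = -a/2
v(R, Q) = 231 (v(R, Q) = 109 - 1*(-122) = 109 + 122 = 231)
1/(v((85 - 116)*((42/Y(-2) + 26/(-36)) - 157), 261) + 14030) = 1/(231 + 14030) = 1/14261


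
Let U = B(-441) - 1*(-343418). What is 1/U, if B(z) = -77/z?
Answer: 63/21635345 ≈ 2.9119e-6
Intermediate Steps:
U = 21635345/63 (U = -77/(-441) - 1*(-343418) = -77*(-1/441) + 343418 = 11/63 + 343418 = 21635345/63 ≈ 3.4342e+5)
1/U = 1/(21635345/63) = 63/21635345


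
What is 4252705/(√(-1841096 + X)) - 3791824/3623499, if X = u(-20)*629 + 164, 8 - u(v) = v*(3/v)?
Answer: -3791824/3623499 - 4252705*I*√1837787/1837787 ≈ -1.0465 - 3137.0*I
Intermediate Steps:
u(v) = 5 (u(v) = 8 - v*3/v = 8 - 1*3 = 8 - 3 = 5)
X = 3309 (X = 5*629 + 164 = 3145 + 164 = 3309)
4252705/(√(-1841096 + X)) - 3791824/3623499 = 4252705/(√(-1841096 + 3309)) - 3791824/3623499 = 4252705/(√(-1837787)) - 3791824*1/3623499 = 4252705/((I*√1837787)) - 3791824/3623499 = 4252705*(-I*√1837787/1837787) - 3791824/3623499 = -4252705*I*√1837787/1837787 - 3791824/3623499 = -3791824/3623499 - 4252705*I*√1837787/1837787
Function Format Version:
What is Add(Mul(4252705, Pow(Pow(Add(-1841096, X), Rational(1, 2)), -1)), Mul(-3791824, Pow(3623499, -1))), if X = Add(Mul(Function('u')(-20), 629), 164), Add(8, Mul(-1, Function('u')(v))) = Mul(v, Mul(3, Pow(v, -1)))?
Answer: Add(Rational(-3791824, 3623499), Mul(Rational(-4252705, 1837787), I, Pow(1837787, Rational(1, 2)))) ≈ Add(-1.0465, Mul(-3137.0, I))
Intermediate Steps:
Function('u')(v) = 5 (Function('u')(v) = Add(8, Mul(-1, Mul(v, Mul(3, Pow(v, -1))))) = Add(8, Mul(-1, 3)) = Add(8, -3) = 5)
X = 3309 (X = Add(Mul(5, 629), 164) = Add(3145, 164) = 3309)
Add(Mul(4252705, Pow(Pow(Add(-1841096, X), Rational(1, 2)), -1)), Mul(-3791824, Pow(3623499, -1))) = Add(Mul(4252705, Pow(Pow(Add(-1841096, 3309), Rational(1, 2)), -1)), Mul(-3791824, Pow(3623499, -1))) = Add(Mul(4252705, Pow(Pow(-1837787, Rational(1, 2)), -1)), Mul(-3791824, Rational(1, 3623499))) = Add(Mul(4252705, Pow(Mul(I, Pow(1837787, Rational(1, 2))), -1)), Rational(-3791824, 3623499)) = Add(Mul(4252705, Mul(Rational(-1, 1837787), I, Pow(1837787, Rational(1, 2)))), Rational(-3791824, 3623499)) = Add(Mul(Rational(-4252705, 1837787), I, Pow(1837787, Rational(1, 2))), Rational(-3791824, 3623499)) = Add(Rational(-3791824, 3623499), Mul(Rational(-4252705, 1837787), I, Pow(1837787, Rational(1, 2))))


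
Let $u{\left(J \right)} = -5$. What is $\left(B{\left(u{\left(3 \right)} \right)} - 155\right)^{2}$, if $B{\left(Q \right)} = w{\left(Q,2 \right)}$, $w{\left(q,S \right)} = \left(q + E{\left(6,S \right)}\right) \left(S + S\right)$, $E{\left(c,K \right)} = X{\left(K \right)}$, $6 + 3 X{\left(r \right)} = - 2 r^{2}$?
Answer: $\frac{337561}{9} \approx 37507.0$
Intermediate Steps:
$X{\left(r \right)} = -2 - \frac{2 r^{2}}{3}$ ($X{\left(r \right)} = -2 + \frac{\left(-2\right) r^{2}}{3} = -2 - \frac{2 r^{2}}{3}$)
$E{\left(c,K \right)} = -2 - \frac{2 K^{2}}{3}$
$w{\left(q,S \right)} = 2 S \left(-2 + q - \frac{2 S^{2}}{3}\right)$ ($w{\left(q,S \right)} = \left(q - \left(2 + \frac{2 S^{2}}{3}\right)\right) \left(S + S\right) = \left(-2 + q - \frac{2 S^{2}}{3}\right) 2 S = 2 S \left(-2 + q - \frac{2 S^{2}}{3}\right)$)
$B{\left(Q \right)} = - \frac{56}{3} + 4 Q$ ($B{\left(Q \right)} = \frac{2}{3} \cdot 2 \left(-6 - 2 \cdot 2^{2} + 3 Q\right) = \frac{2}{3} \cdot 2 \left(-6 - 8 + 3 Q\right) = \frac{2}{3} \cdot 2 \left(-14 + 3 Q\right) = - \frac{56}{3} + 4 Q$)
$\left(B{\left(u{\left(3 \right)} \right)} - 155\right)^{2} = \left(\left(- \frac{56}{3} + 4 \left(-5\right)\right) - 155\right)^{2} = \left(\left(- \frac{56}{3} - 20\right) - 155\right)^{2} = \left(- \frac{116}{3} - 155\right)^{2} = \left(- \frac{581}{3}\right)^{2} = \frac{337561}{9}$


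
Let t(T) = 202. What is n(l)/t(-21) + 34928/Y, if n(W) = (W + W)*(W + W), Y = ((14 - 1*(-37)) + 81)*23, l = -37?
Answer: 2960074/76659 ≈ 38.614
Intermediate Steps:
Y = 3036 (Y = ((14 + 37) + 81)*23 = (51 + 81)*23 = 132*23 = 3036)
n(W) = 4*W**2 (n(W) = (2*W)*(2*W) = 4*W**2)
n(l)/t(-21) + 34928/Y = (4*(-37)**2)/202 + 34928/3036 = (4*1369)*(1/202) + 34928*(1/3036) = 5476*(1/202) + 8732/759 = 2738/101 + 8732/759 = 2960074/76659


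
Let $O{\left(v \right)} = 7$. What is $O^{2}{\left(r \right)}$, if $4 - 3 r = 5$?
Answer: $49$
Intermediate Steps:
$r = - \frac{1}{3}$ ($r = \frac{4}{3} - \frac{5}{3} = - \frac{1}{3} \approx -0.33333$)
$O^{2}{\left(r \right)} = 7^{2} = 49$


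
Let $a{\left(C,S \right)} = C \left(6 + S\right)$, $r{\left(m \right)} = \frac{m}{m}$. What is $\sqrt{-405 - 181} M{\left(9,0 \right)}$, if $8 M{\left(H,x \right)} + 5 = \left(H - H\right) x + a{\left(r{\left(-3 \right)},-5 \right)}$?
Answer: $- \frac{i \sqrt{586}}{2} \approx - 12.104 i$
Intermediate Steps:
$r{\left(m \right)} = 1$
$M{\left(H,x \right)} = - \frac{1}{2}$ ($M{\left(H,x \right)} = - \frac{5}{8} + \frac{\left(H - H\right) x + 1 \left(6 - 5\right)}{8} = - \frac{5}{8} + \frac{0 x + 1 \cdot 1}{8} = - \frac{5}{8} + \frac{0 + 1}{8} = - \frac{5}{8} + \frac{1}{8} \cdot 1 = - \frac{5}{8} + \frac{1}{8} = - \frac{1}{2}$)
$\sqrt{-405 - 181} M{\left(9,0 \right)} = \sqrt{-405 - 181} \left(- \frac{1}{2}\right) = \sqrt{-586} \left(- \frac{1}{2}\right) = i \sqrt{586} \left(- \frac{1}{2}\right) = - \frac{i \sqrt{586}}{2}$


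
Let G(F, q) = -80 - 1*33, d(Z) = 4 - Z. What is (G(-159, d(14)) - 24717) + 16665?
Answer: -8165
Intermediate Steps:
G(F, q) = -113 (G(F, q) = -80 - 33 = -113)
(G(-159, d(14)) - 24717) + 16665 = (-113 - 24717) + 16665 = -24830 + 16665 = -8165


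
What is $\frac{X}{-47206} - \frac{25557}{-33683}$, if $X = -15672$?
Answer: $\frac{867161859}{795019849} \approx 1.0907$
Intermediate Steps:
$\frac{X}{-47206} - \frac{25557}{-33683} = - \frac{15672}{-47206} - \frac{25557}{-33683} = \left(-15672\right) \left(- \frac{1}{47206}\right) - - \frac{25557}{33683} = \frac{7836}{23603} + \frac{25557}{33683} = \frac{867161859}{795019849}$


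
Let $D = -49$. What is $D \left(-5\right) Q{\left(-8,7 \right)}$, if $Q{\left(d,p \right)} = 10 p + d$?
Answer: $15190$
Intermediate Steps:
$Q{\left(d,p \right)} = d + 10 p$
$D \left(-5\right) Q{\left(-8,7 \right)} = \left(-49\right) \left(-5\right) \left(-8 + 10 \cdot 7\right) = 245 \left(-8 + 70\right) = 245 \cdot 62 = 15190$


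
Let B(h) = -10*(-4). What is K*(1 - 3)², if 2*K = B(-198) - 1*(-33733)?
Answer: 67546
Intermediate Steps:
B(h) = 40
K = 33773/2 (K = (40 - 1*(-33733))/2 = (40 + 33733)/2 = (½)*33773 = 33773/2 ≈ 16887.)
K*(1 - 3)² = 33773*(1 - 3)²/2 = (33773/2)*(-2)² = (33773/2)*4 = 67546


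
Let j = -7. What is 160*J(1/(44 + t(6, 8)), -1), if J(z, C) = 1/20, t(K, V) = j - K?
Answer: 8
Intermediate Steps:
t(K, V) = -7 - K
J(z, C) = 1/20
160*J(1/(44 + t(6, 8)), -1) = 160*(1/20) = 8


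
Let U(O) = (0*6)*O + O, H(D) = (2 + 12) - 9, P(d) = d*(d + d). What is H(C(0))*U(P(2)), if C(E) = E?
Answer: 40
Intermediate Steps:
P(d) = 2*d**2 (P(d) = d*(2*d) = 2*d**2)
H(D) = 5 (H(D) = 14 - 9 = 5)
U(O) = O (U(O) = 0*O + O = 0 + O = O)
H(C(0))*U(P(2)) = 5*(2*2**2) = 5*(2*4) = 5*8 = 40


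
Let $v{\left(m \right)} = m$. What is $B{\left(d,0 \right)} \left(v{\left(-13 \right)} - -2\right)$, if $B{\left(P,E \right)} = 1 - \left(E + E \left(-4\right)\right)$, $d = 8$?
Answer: $-11$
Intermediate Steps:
$B{\left(P,E \right)} = 1 + 3 E$ ($B{\left(P,E \right)} = 1 - \left(E - 4 E\right) = 1 - - 3 E = 1 + 3 E$)
$B{\left(d,0 \right)} \left(v{\left(-13 \right)} - -2\right) = \left(1 + 3 \cdot 0\right) \left(-13 - -2\right) = \left(1 + 0\right) \left(-13 + 2\right) = 1 \left(-11\right) = -11$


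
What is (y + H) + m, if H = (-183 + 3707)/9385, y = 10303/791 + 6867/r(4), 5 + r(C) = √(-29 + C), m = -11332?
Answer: -178243517931/14847070 - 6867*I/10 ≈ -12005.0 - 686.7*I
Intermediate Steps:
r(C) = -5 + √(-29 + C)
y = 10303/791 + 6867*(-5 - 5*I)/50 (y = 10303/791 + 6867/(-5 + √(-29 + 4)) = 10303*(1/791) + 6867/(-5 + √(-25)) = 10303/791 + 6867/(-5 + 5*I) = 10303/791 + 6867*((-5 - 5*I)/50) = 10303/791 + 6867*(-5 - 5*I)/50 ≈ -673.67 - 686.7*I)
H = 3524/9385 (H = 3524*(1/9385) = 3524/9385 ≈ 0.37549)
(y + H) + m = ((-5328767/7910 - 6867*I/10) + 3524/9385) - 11332 = (-9996520691/14847070 - 6867*I/10) - 11332 = -178243517931/14847070 - 6867*I/10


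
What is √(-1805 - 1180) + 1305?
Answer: 1305 + I*√2985 ≈ 1305.0 + 54.635*I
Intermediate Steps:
√(-1805 - 1180) + 1305 = √(-2985) + 1305 = I*√2985 + 1305 = 1305 + I*√2985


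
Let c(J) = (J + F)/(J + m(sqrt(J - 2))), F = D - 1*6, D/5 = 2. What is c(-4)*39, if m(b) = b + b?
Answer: 0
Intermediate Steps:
D = 10 (D = 5*2 = 10)
F = 4 (F = 10 - 1*6 = 10 - 6 = 4)
m(b) = 2*b
c(J) = (4 + J)/(J + 2*sqrt(-2 + J)) (c(J) = (J + 4)/(J + 2*sqrt(J - 2)) = (4 + J)/(J + 2*sqrt(-2 + J)))
c(-4)*39 = ((4 - 4)/(-4 + 2*sqrt(-2 - 4)))*39 = (0/(-4 + 2*sqrt(-6)))*39 = (0/(-4 + 2*(I*sqrt(6))))*39 = (0/(-4 + 2*I*sqrt(6)))*39 = 0*39 = 0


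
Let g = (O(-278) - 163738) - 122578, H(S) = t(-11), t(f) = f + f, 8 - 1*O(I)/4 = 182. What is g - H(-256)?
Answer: -286990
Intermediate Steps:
O(I) = -696 (O(I) = 32 - 4*182 = 32 - 728 = -696)
t(f) = 2*f
H(S) = -22 (H(S) = 2*(-11) = -22)
g = -287012 (g = (-696 - 163738) - 122578 = -164434 - 122578 = -287012)
g - H(-256) = -287012 - 1*(-22) = -287012 + 22 = -286990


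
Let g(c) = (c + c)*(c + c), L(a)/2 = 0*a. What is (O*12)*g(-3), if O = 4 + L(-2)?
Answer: 1728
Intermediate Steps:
L(a) = 0 (L(a) = 2*(0*a) = 2*0 = 0)
g(c) = 4*c² (g(c) = (2*c)*(2*c) = 4*c²)
O = 4 (O = 4 + 0 = 4)
(O*12)*g(-3) = (4*12)*(4*(-3)²) = 48*(4*9) = 48*36 = 1728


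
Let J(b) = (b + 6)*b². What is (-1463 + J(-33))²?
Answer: 952709956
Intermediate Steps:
J(b) = b²*(6 + b) (J(b) = (6 + b)*b² = b²*(6 + b))
(-1463 + J(-33))² = (-1463 + (-33)²*(6 - 33))² = (-1463 + 1089*(-27))² = (-1463 - 29403)² = (-30866)² = 952709956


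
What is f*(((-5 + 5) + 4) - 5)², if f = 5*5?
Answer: 25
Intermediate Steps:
f = 25
f*(((-5 + 5) + 4) - 5)² = 25*(((-5 + 5) + 4) - 5)² = 25*((0 + 4) - 5)² = 25*(4 - 5)² = 25*(-1)² = 25*1 = 25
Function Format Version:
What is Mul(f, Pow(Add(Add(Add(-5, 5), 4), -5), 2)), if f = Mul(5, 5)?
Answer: 25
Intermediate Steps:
f = 25
Mul(f, Pow(Add(Add(Add(-5, 5), 4), -5), 2)) = Mul(25, Pow(Add(Add(Add(-5, 5), 4), -5), 2)) = Mul(25, Pow(Add(Add(0, 4), -5), 2)) = Mul(25, Pow(Add(4, -5), 2)) = Mul(25, Pow(-1, 2)) = Mul(25, 1) = 25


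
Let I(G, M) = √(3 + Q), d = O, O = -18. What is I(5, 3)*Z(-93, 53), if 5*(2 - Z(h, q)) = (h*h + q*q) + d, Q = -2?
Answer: -2286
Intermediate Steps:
d = -18
Z(h, q) = 28/5 - h²/5 - q²/5 (Z(h, q) = 2 - ((h*h + q*q) - 18)/5 = 2 - ((h² + q²) - 18)/5 = 2 - (-18 + h² + q²)/5 = 2 + (18/5 - h²/5 - q²/5) = 28/5 - h²/5 - q²/5)
I(G, M) = 1 (I(G, M) = √(3 - 2) = √1 = 1)
I(5, 3)*Z(-93, 53) = 1*(28/5 - ⅕*(-93)² - ⅕*53²) = 1*(28/5 - ⅕*8649 - ⅕*2809) = 1*(28/5 - 8649/5 - 2809/5) = 1*(-2286) = -2286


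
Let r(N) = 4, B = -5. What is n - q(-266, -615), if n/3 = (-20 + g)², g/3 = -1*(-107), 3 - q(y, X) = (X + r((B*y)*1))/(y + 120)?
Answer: 39683411/146 ≈ 2.7180e+5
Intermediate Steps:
q(y, X) = 3 - (4 + X)/(120 + y) (q(y, X) = 3 - (X + 4)/(y + 120) = 3 - (4 + X)/(120 + y))
g = 321 (g = 3*(-1*(-107)) = 3*107 = 321)
n = 271803 (n = 3*(-20 + 321)² = 3*301² = 3*90601 = 271803)
n - q(-266, -615) = 271803 - (356 - 1*(-615) + 3*(-266))/(120 - 266) = 271803 - (356 + 615 - 798)/(-146) = 271803 - (-1)*173/146 = 271803 - 1*(-173/146) = 271803 + 173/146 = 39683411/146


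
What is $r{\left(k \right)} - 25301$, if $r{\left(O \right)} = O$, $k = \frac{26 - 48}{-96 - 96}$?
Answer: $- \frac{2428885}{96} \approx -25301.0$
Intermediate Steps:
$k = \frac{11}{96}$ ($k = - \frac{22}{-192} = \left(-22\right) \left(- \frac{1}{192}\right) = \frac{11}{96} \approx 0.11458$)
$r{\left(k \right)} - 25301 = \frac{11}{96} - 25301 = - \frac{2428885}{96}$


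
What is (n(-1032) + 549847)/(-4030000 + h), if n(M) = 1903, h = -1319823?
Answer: -551750/5349823 ≈ -0.10313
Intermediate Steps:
(n(-1032) + 549847)/(-4030000 + h) = (1903 + 549847)/(-4030000 - 1319823) = 551750/(-5349823) = 551750*(-1/5349823) = -551750/5349823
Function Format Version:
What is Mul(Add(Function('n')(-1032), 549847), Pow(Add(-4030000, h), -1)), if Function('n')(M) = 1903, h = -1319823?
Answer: Rational(-551750, 5349823) ≈ -0.10313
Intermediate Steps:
Mul(Add(Function('n')(-1032), 549847), Pow(Add(-4030000, h), -1)) = Mul(Add(1903, 549847), Pow(Add(-4030000, -1319823), -1)) = Mul(551750, Pow(-5349823, -1)) = Mul(551750, Rational(-1, 5349823)) = Rational(-551750, 5349823)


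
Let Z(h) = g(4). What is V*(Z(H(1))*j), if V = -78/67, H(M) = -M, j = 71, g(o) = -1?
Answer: 5538/67 ≈ 82.657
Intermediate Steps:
Z(h) = -1
V = -78/67 (V = -78*1/67 = -78/67 ≈ -1.1642)
V*(Z(H(1))*j) = -(-78)*71/67 = -78/67*(-71) = 5538/67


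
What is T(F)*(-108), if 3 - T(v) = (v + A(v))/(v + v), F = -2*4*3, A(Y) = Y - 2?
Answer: -423/2 ≈ -211.50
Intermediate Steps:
A(Y) = -2 + Y
F = -24 (F = -8*3 = -24)
T(v) = 3 - (-2 + 2*v)/(2*v) (T(v) = 3 - (v + (-2 + v))/(v + v) = 3 - (-2 + 2*v)/(2*v))
T(F)*(-108) = (2 + 1/(-24))*(-108) = (2 - 1/24)*(-108) = (47/24)*(-108) = -423/2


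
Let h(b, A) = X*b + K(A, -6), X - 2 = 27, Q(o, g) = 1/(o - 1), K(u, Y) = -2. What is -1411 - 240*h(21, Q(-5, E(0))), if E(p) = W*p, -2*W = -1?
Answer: -147091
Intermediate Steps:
W = ½ (W = -½*(-1) = ½ ≈ 0.50000)
E(p) = p/2
Q(o, g) = 1/(-1 + o)
X = 29 (X = 2 + 27 = 29)
h(b, A) = -2 + 29*b (h(b, A) = 29*b - 2 = -2 + 29*b)
-1411 - 240*h(21, Q(-5, E(0))) = -1411 - 240*(-2 + 29*21) = -1411 - 240*(-2 + 609) = -1411 - 240*607 = -1411 - 145680 = -147091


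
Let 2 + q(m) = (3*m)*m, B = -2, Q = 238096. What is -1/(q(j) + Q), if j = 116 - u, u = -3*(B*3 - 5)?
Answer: -1/258761 ≈ -3.8646e-6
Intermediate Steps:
u = 33 (u = -3*(-2*3 - 5) = -3*(-6 - 5) = -3*(-11) = 33)
j = 83 (j = 116 - 1*33 = 116 - 33 = 83)
q(m) = -2 + 3*m² (q(m) = -2 + (3*m)*m = -2 + 3*m²)
-1/(q(j) + Q) = -1/((-2 + 3*83²) + 238096) = -1/((-2 + 3*6889) + 238096) = -1/((-2 + 20667) + 238096) = -1/(20665 + 238096) = -1/258761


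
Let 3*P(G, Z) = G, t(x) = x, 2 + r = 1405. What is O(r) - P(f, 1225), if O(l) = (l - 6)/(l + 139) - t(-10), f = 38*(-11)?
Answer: 77223/514 ≈ 150.24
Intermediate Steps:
r = 1403 (r = -2 + 1405 = 1403)
f = -418
P(G, Z) = G/3
O(l) = 10 + (-6 + l)/(139 + l) (O(l) = (l - 6)/(l + 139) - 1*(-10) = (-6 + l)/(139 + l) + 10 = 10 + (-6 + l)/(139 + l))
O(r) - P(f, 1225) = (1384 + 11*1403)/(139 + 1403) - (-418)/3 = (1384 + 15433)/1542 - 1*(-418/3) = (1/1542)*16817 + 418/3 = 16817/1542 + 418/3 = 77223/514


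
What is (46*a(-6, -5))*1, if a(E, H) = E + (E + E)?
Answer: -828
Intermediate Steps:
a(E, H) = 3*E (a(E, H) = E + 2*E = 3*E)
(46*a(-6, -5))*1 = (46*(3*(-6)))*1 = (46*(-18))*1 = -828*1 = -828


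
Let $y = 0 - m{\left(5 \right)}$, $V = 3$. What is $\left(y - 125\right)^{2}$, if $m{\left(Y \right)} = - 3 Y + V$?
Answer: $12769$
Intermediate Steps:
$m{\left(Y \right)} = 3 - 3 Y$ ($m{\left(Y \right)} = - 3 Y + 3 = 3 - 3 Y$)
$y = 12$ ($y = 0 - \left(3 - 15\right) = 0 - -12 = 0 + 12 = 12$)
$\left(y - 125\right)^{2} = \left(12 - 125\right)^{2} = \left(-113\right)^{2} = 12769$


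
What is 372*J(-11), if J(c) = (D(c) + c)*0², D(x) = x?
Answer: 0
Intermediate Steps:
J(c) = 0 (J(c) = (c + c)*0² = (2*c)*0 = 0)
372*J(-11) = 372*0 = 0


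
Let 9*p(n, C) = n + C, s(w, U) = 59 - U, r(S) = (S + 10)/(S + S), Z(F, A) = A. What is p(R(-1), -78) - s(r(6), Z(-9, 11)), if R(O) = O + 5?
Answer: -506/9 ≈ -56.222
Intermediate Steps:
r(S) = (10 + S)/(2*S) (r(S) = (10 + S)/((2*S)) = (10 + S)*(1/(2*S)) = (10 + S)/(2*S))
R(O) = 5 + O
p(n, C) = C/9 + n/9 (p(n, C) = (n + C)/9 = (C + n)/9 = C/9 + n/9)
p(R(-1), -78) - s(r(6), Z(-9, 11)) = ((⅑)*(-78) + (5 - 1)/9) - (59 - 1*11) = (-26/3 + (⅑)*4) - (59 - 11) = (-26/3 + 4/9) - 1*48 = -74/9 - 48 = -506/9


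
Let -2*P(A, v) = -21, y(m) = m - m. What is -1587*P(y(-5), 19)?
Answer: -33327/2 ≈ -16664.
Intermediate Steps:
y(m) = 0
P(A, v) = 21/2 (P(A, v) = -½*(-21) = 21/2)
-1587*P(y(-5), 19) = -1587*21/2 = -33327/2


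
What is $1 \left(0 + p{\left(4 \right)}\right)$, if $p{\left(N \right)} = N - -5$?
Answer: $9$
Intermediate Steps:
$p{\left(N \right)} = 5 + N$ ($p{\left(N \right)} = N + 5 = 5 + N$)
$1 \left(0 + p{\left(4 \right)}\right) = 1 \left(0 + \left(5 + 4\right)\right) = 1 \left(0 + 9\right) = 1 \cdot 9 = 9$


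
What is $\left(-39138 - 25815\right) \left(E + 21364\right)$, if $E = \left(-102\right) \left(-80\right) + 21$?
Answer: $-1919036385$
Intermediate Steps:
$E = 8181$ ($E = 8160 + 21 = 8181$)
$\left(-39138 - 25815\right) \left(E + 21364\right) = \left(-39138 - 25815\right) \left(8181 + 21364\right) = \left(-64953\right) 29545 = -1919036385$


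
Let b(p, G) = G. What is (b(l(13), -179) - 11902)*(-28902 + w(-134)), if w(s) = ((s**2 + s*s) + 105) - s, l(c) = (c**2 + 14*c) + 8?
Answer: -87575169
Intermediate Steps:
l(c) = 8 + c**2 + 14*c
w(s) = 105 - s + 2*s**2 (w(s) = ((s**2 + s**2) + 105) - s = (2*s**2 + 105) - s = (105 + 2*s**2) - s = 105 - s + 2*s**2)
(b(l(13), -179) - 11902)*(-28902 + w(-134)) = (-179 - 11902)*(-28902 + (105 - 1*(-134) + 2*(-134)**2)) = -12081*(-28902 + (105 + 134 + 2*17956)) = -12081*(-28902 + (105 + 134 + 35912)) = -12081*(-28902 + 36151) = -12081*7249 = -87575169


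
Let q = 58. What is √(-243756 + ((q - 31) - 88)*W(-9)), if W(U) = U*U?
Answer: 3*I*√27633 ≈ 498.7*I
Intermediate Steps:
W(U) = U²
√(-243756 + ((q - 31) - 88)*W(-9)) = √(-243756 + ((58 - 31) - 88)*(-9)²) = √(-243756 + (27 - 88)*81) = √(-243756 - 61*81) = √(-243756 - 4941) = √(-248697) = 3*I*√27633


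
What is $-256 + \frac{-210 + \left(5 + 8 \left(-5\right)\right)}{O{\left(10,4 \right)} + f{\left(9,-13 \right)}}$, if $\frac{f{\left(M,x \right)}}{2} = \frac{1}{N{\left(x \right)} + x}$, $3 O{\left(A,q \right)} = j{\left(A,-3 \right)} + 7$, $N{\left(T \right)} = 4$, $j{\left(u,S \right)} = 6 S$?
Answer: $-193$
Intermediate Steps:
$O{\left(A,q \right)} = - \frac{11}{3}$ ($O{\left(A,q \right)} = \frac{6 \left(-3\right) + 7}{3} = \frac{-18 + 7}{3} = \frac{1}{3} \left(-11\right) = - \frac{11}{3}$)
$f{\left(M,x \right)} = \frac{2}{4 + x}$
$-256 + \frac{-210 + \left(5 + 8 \left(-5\right)\right)}{O{\left(10,4 \right)} + f{\left(9,-13 \right)}} = -256 + \frac{-210 + \left(5 + 8 \left(-5\right)\right)}{- \frac{11}{3} + \frac{2}{4 - 13}} = -256 + \frac{-210 + \left(5 - 40\right)}{- \frac{11}{3} + \frac{2}{-9}} = -256 + \frac{-210 - 35}{- \frac{11}{3} + 2 \left(- \frac{1}{9}\right)} = -256 - \frac{245}{- \frac{11}{3} - \frac{2}{9}} = -256 - \frac{245}{- \frac{35}{9}} = -256 - -63 = -256 + 63 = -193$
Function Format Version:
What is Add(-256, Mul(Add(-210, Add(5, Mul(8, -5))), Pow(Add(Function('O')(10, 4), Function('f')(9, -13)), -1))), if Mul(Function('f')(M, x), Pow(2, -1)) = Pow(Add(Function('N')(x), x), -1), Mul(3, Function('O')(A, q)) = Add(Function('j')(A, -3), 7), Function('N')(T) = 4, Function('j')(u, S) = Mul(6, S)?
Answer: -193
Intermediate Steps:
Function('O')(A, q) = Rational(-11, 3) (Function('O')(A, q) = Mul(Rational(1, 3), Add(Mul(6, -3), 7)) = Mul(Rational(1, 3), Add(-18, 7)) = Mul(Rational(1, 3), -11) = Rational(-11, 3))
Function('f')(M, x) = Mul(2, Pow(Add(4, x), -1))
Add(-256, Mul(Add(-210, Add(5, Mul(8, -5))), Pow(Add(Function('O')(10, 4), Function('f')(9, -13)), -1))) = Add(-256, Mul(Add(-210, Add(5, Mul(8, -5))), Pow(Add(Rational(-11, 3), Mul(2, Pow(Add(4, -13), -1))), -1))) = Add(-256, Mul(Add(-210, Add(5, -40)), Pow(Add(Rational(-11, 3), Mul(2, Pow(-9, -1))), -1))) = Add(-256, Mul(Add(-210, -35), Pow(Add(Rational(-11, 3), Mul(2, Rational(-1, 9))), -1))) = Add(-256, Mul(-245, Pow(Add(Rational(-11, 3), Rational(-2, 9)), -1))) = Add(-256, Mul(-245, Pow(Rational(-35, 9), -1))) = Add(-256, Mul(-245, Rational(-9, 35))) = Add(-256, 63) = -193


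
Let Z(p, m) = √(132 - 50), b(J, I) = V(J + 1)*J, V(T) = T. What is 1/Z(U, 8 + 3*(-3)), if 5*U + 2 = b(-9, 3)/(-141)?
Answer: √82/82 ≈ 0.11043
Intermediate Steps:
b(J, I) = J*(1 + J) (b(J, I) = (J + 1)*J = (1 + J)*J = J*(1 + J))
U = -118/235 (U = -⅖ + (-9*(1 - 9)/(-141))/5 = -⅖ + (-9*(-8)*(-1/141))/5 = -⅖ + (72*(-1/141))/5 = -⅖ + (⅕)*(-24/47) = -⅖ - 24/235 = -118/235 ≈ -0.50213)
Z(p, m) = √82
1/Z(U, 8 + 3*(-3)) = 1/(√82) = √82/82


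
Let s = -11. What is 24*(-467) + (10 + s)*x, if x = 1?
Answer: -11209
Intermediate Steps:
24*(-467) + (10 + s)*x = 24*(-467) + (10 - 11)*1 = -11208 - 1*1 = -11208 - 1 = -11209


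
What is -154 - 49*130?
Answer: -6524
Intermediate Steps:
-154 - 49*130 = -154 - 6370 = -6524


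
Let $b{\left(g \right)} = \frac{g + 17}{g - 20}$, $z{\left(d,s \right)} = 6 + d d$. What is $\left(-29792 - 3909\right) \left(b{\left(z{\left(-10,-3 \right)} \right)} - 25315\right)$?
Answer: $\frac{73365964867}{86} \approx 8.5309 \cdot 10^{8}$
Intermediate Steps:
$z{\left(d,s \right)} = 6 + d^{2}$
$b{\left(g \right)} = \frac{17 + g}{-20 + g}$
$\left(-29792 - 3909\right) \left(b{\left(z{\left(-10,-3 \right)} \right)} - 25315\right) = \left(-29792 - 3909\right) \left(\frac{17 + \left(6 + \left(-10\right)^{2}\right)}{-20 + \left(6 + \left(-10\right)^{2}\right)} - 25315\right) = - 33701 \left(\frac{17 + \left(6 + 100\right)}{-20 + \left(6 + 100\right)} - 25315\right) = - 33701 \left(\frac{17 + 106}{-20 + 106} - 25315\right) = - 33701 \left(\frac{1}{86} \cdot 123 - 25315\right) = - 33701 \left(\frac{123}{86} - 25315\right) = \left(-33701\right) \left(- \frac{2176967}{86}\right) = \frac{73365964867}{86}$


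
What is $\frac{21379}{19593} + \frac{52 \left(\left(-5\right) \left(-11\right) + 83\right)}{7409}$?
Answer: $\frac{298996379}{145164537} \approx 2.0597$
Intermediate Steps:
$\frac{21379}{19593} + \frac{52 \left(\left(-5\right) \left(-11\right) + 83\right)}{7409} = 21379 \cdot \frac{1}{19593} + 52 \left(55 + 83\right) \frac{1}{7409} = \frac{21379}{19593} + 52 \cdot 138 \cdot \frac{1}{7409} = \frac{21379}{19593} + 7176 \cdot \frac{1}{7409} = \frac{21379}{19593} + \frac{7176}{7409} = \frac{298996379}{145164537}$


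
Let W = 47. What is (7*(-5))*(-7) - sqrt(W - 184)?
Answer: 245 - I*sqrt(137) ≈ 245.0 - 11.705*I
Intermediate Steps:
(7*(-5))*(-7) - sqrt(W - 184) = (7*(-5))*(-7) - sqrt(47 - 184) = -35*(-7) - sqrt(-137) = 245 - I*sqrt(137)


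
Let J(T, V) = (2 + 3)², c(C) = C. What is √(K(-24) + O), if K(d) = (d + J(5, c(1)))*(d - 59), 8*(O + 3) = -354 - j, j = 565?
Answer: I*√3214/4 ≈ 14.173*I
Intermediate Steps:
J(T, V) = 25 (J(T, V) = 5² = 25)
O = -943/8 (O = -3 + (-354 - 1*565)/8 = -3 + (-354 - 565)/8 = -3 + (⅛)*(-919) = -3 - 919/8 = -943/8 ≈ -117.88)
K(d) = (-59 + d)*(25 + d) (K(d) = (d + 25)*(d - 59) = (25 + d)*(-59 + d) = (-59 + d)*(25 + d))
√(K(-24) + O) = √((-1475 + (-24)² - 34*(-24)) - 943/8) = √((-1475 + 576 + 816) - 943/8) = √(-83 - 943/8) = √(-1607/8) = I*√3214/4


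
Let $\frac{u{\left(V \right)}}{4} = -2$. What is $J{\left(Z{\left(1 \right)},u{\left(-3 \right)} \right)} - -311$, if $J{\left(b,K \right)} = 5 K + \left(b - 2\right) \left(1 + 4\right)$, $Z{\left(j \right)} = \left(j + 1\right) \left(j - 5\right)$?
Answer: $221$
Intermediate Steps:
$u{\left(V \right)} = -8$ ($u{\left(V \right)} = 4 \left(-2\right) = -8$)
$Z{\left(j \right)} = \left(1 + j\right) \left(-5 + j\right)$
$J{\left(b,K \right)} = -10 + 5 K + 5 b$ ($J{\left(b,K \right)} = 5 K + \left(-2 + b\right) 5 = 5 K + \left(-10 + 5 b\right) = -10 + 5 K + 5 b$)
$J{\left(Z{\left(1 \right)},u{\left(-3 \right)} \right)} - -311 = \left(-10 + 5 \left(-8\right) + 5 \left(-5 + 1^{2} - 4\right)\right) - -311 = \left(-10 - 40 + 5 \left(-5 + 1 - 4\right)\right) + 311 = \left(-10 - 40 + 5 \left(-8\right)\right) + 311 = \left(-10 - 40 - 40\right) + 311 = -90 + 311 = 221$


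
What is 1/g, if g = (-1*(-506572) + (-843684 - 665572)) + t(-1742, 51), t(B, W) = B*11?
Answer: -1/1021846 ≈ -9.7862e-7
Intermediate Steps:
t(B, W) = 11*B
g = -1021846 (g = (-1*(-506572) + (-843684 - 665572)) + 11*(-1742) = (506572 - 1509256) - 19162 = -1002684 - 19162 = -1021846)
1/g = 1/(-1021846) = -1/1021846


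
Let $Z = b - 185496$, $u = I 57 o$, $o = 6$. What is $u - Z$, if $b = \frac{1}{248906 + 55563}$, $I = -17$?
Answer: $\frac{54707598857}{304469} \approx 1.7968 \cdot 10^{5}$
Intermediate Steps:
$u = -5814$ ($u = \left(-17\right) 57 \cdot 6 = \left(-969\right) 6 = -5814$)
$b = \frac{1}{304469} \approx 3.2844 \cdot 10^{-6}$
$Z = - \frac{56477781623}{304469}$ ($Z = \frac{1}{304469} - 185496 = - \frac{56477781623}{304469} \approx -1.855 \cdot 10^{5}$)
$u - Z = -5814 - - \frac{56477781623}{304469} = -5814 + \frac{56477781623}{304469} = \frac{54707598857}{304469}$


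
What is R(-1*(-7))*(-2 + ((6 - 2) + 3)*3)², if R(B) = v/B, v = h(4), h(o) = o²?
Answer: 5776/7 ≈ 825.14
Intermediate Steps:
v = 16 (v = 4² = 16)
R(B) = 16/B
R(-1*(-7))*(-2 + ((6 - 2) + 3)*3)² = (16/((-1*(-7))))*(-2 + ((6 - 2) + 3)*3)² = (16/7)*(-2 + (4 + 3)*3)² = (16*(⅐))*(-2 + 7*3)² = 16*(-2 + 21)²/7 = (16/7)*19² = (16/7)*361 = 5776/7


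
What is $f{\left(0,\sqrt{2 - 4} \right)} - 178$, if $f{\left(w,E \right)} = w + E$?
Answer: $-178 + i \sqrt{2} \approx -178.0 + 1.4142 i$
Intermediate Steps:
$f{\left(w,E \right)} = E + w$
$f{\left(0,\sqrt{2 - 4} \right)} - 178 = \left(\sqrt{2 - 4} + 0\right) - 178 = \left(\sqrt{-2} + 0\right) - 178 = \left(i \sqrt{2} + 0\right) - 178 = i \sqrt{2} - 178 = -178 + i \sqrt{2}$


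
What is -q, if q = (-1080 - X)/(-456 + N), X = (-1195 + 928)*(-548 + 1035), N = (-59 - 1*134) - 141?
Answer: 128949/790 ≈ 163.23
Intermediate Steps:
N = -334 (N = (-59 - 134) - 141 = -193 - 141 = -334)
X = -130029 (X = -267*487 = -130029)
q = -128949/790 (q = (-1080 - 1*(-130029))/(-456 - 334) = (-1080 + 130029)/(-790) = -1/790*128949 = -128949/790 ≈ -163.23)
-q = -1*(-128949/790) = 128949/790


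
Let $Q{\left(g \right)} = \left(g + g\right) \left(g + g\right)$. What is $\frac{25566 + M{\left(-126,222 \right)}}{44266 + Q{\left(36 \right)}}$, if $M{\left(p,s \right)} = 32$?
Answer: $\frac{12799}{24725} \approx 0.51765$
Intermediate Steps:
$Q{\left(g \right)} = 4 g^{2}$ ($Q{\left(g \right)} = 2 g 2 g = 4 g^{2}$)
$\frac{25566 + M{\left(-126,222 \right)}}{44266 + Q{\left(36 \right)}} = \frac{25566 + 32}{44266 + 4 \cdot 36^{2}} = \frac{25598}{44266 + 4 \cdot 1296} = \frac{25598}{44266 + 5184} = \frac{25598}{49450} = 25598 \cdot \frac{1}{49450} = \frac{12799}{24725}$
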